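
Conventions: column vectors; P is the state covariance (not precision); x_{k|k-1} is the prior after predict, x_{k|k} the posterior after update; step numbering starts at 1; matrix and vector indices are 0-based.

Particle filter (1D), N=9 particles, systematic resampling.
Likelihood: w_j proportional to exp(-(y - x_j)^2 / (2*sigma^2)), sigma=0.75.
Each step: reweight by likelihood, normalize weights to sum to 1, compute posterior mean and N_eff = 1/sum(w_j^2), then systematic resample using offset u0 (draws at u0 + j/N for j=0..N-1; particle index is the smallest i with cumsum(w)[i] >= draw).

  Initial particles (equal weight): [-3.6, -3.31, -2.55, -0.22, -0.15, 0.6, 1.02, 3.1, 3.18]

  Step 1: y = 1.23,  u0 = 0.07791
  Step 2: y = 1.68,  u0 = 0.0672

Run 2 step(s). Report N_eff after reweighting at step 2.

N_eff = 7.0962

step 1: w=[0.0000, 0.0000, 0.0000, 0.0741, 0.0884, 0.3376, 0.4620, 0.0215, 0.0164]  mean=0.7628  Neff=2.9284  idx=[4, 5, 5, 5, 6, 6, 6, 6, 7]
step 2: w=[0.0127, 0.0887, 0.0887, 0.0887, 0.1699, 0.1699, 0.1699, 0.1699, 0.0417]  mean=0.9800  Neff=7.0962  idx=[1, 2, 4, 4, 5, 6, 6, 7, 7]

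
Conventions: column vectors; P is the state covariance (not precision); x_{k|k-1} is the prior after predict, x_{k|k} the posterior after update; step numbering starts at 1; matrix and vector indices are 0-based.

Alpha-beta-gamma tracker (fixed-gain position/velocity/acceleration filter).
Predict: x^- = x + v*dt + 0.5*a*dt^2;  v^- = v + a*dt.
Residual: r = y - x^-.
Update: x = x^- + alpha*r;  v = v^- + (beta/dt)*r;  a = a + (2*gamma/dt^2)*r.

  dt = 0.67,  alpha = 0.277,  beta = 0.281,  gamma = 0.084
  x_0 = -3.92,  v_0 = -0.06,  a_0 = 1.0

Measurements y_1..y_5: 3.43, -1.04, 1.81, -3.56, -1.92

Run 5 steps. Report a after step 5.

a_post = -5.4885

step 1: x_pred=-3.7357  r=7.1658  x^+=-1.7508  v^+=3.6153  a^+=3.6818
step 2: x_pred=1.4978  r=-2.5378  x^+=0.7948  v^+=5.0178  a^+=2.7320
step 3: x_pred=4.7699  r=-2.9599  x^+=3.9500  v^+=5.6068  a^+=1.6242
step 4: x_pred=8.0711  r=-11.6311  x^+=4.8493  v^+=1.8169  a^+=-2.7287
step 5: x_pred=5.4542  r=-7.3742  x^+=3.4115  v^+=-3.1041  a^+=-5.4885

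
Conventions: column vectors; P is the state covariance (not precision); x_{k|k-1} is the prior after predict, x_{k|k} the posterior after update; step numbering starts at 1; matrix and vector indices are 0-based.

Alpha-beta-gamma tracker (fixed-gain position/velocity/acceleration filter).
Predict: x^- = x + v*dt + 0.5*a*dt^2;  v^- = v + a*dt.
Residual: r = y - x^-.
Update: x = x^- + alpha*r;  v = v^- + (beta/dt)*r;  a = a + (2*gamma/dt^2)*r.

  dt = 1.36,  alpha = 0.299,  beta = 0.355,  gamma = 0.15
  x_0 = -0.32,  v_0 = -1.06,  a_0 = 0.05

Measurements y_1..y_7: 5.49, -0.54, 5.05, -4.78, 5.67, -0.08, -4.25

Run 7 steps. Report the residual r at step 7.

resid = 0.9334

step 1: x_pred=-1.7154  r=7.2054  x^+=0.4390  v^+=0.8888  a^+=1.2187
step 2: x_pred=2.7749  r=-3.3149  x^+=1.7837  v^+=1.6810  a^+=0.6810
step 3: x_pred=4.6996  r=0.3504  x^+=4.8044  v^+=2.6986  a^+=0.7379
step 4: x_pred=9.1569  r=-13.9369  x^+=4.9897  v^+=0.0642  a^+=-1.5227
step 5: x_pred=3.6688  r=2.0012  x^+=4.2672  v^+=-1.4843  a^+=-1.1981
step 6: x_pred=1.1405  r=-1.2205  x^+=0.7756  v^+=-3.4323  a^+=-1.3960
step 7: x_pred=-5.1834  r=0.9334  x^+=-4.9043  v^+=-5.0873  a^+=-1.2447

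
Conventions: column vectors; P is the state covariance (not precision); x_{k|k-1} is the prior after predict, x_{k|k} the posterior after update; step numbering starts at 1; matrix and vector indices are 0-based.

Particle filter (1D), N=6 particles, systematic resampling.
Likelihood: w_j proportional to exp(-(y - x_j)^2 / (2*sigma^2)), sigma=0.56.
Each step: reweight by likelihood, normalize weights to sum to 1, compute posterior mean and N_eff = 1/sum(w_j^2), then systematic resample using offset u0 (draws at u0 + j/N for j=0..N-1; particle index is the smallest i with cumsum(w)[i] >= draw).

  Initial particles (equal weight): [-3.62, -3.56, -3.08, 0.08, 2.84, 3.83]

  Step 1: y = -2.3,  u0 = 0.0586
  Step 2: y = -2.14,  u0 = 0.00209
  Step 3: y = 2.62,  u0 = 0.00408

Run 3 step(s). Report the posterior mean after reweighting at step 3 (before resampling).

post_mean = -3.0800

step 1: w=[0.1193, 0.1527, 0.7277, 0.0002, 0.0000, 0.0000]  mean=-3.2170  Neff=1.7633  idx=[0, 1, 2, 2, 2, 2]
step 2: w=[0.0290, 0.0383, 0.2332, 0.2332, 0.2332, 0.2332]  mean=-3.1141  Neff=4.5501  idx=[0, 2, 3, 3, 4, 5]
step 3: w=[0.0000, 0.2000, 0.2000, 0.2000, 0.2000, 0.2000]  mean=-3.0800  Neff=5.0001  idx=[1, 1, 2, 3, 4, 5]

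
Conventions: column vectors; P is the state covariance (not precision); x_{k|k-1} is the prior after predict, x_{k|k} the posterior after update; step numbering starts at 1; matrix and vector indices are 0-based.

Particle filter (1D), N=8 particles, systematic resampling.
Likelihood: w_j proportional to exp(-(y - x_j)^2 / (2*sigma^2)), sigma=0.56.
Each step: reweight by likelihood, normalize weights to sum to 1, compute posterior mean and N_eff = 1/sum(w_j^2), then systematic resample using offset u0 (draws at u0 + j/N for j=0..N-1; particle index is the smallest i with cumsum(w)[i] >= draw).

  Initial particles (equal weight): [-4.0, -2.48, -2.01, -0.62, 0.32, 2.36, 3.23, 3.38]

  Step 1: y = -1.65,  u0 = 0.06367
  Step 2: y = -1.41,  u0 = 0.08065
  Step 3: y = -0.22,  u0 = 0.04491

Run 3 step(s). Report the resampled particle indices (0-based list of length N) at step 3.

step 1: w=[0.0001, 0.2501, 0.6101, 0.1382, 0.0015, 0.0000, 0.0000, 0.0000]  mean=-1.9321  Neff=2.2035  idx=[1, 1, 2, 2, 2, 2, 2, 3]
step 2: w=[0.0459, 0.0459, 0.1606, 0.1606, 0.1606, 0.1606, 0.1606, 0.1054]  mean=-1.9067  Neff=6.9344  idx=[1, 2, 3, 4, 5, 5, 6, 7]
step 3: w=[0.0004, 0.0074, 0.0074, 0.0074, 0.0074, 0.0074, 0.0074, 0.9549]  mean=-0.6828  Neff=1.0962  idx=[6, 7, 7, 7, 7, 7, 7, 7]

resampled_idx = [6, 7, 7, 7, 7, 7, 7, 7]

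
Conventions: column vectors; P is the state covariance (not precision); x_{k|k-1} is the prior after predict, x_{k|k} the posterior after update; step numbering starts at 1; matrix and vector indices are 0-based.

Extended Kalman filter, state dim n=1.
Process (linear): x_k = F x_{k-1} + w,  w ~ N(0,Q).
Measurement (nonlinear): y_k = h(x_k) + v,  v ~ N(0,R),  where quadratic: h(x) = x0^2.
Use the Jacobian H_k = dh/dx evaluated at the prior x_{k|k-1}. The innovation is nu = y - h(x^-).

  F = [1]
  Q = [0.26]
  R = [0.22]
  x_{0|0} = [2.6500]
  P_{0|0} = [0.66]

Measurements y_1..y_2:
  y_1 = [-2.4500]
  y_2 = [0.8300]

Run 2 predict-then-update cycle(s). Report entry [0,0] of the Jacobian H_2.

H_jac[0,0] = 1.7556

step 1: x^-=[2.6500]  P^-=[0.9200]  H_jac=[5.3000]  S=[26.0628]  K=[0.1871]  nu=[-9.4725]  x^+=[0.8778]  P^+=[0.0078]
step 2: x^-=[0.8778]  P^-=[0.2678]  H_jac=[1.7556]  S=[1.0453]  K=[0.4497]  nu=[0.0594]  x^+=[0.9045]  P^+=[0.0564]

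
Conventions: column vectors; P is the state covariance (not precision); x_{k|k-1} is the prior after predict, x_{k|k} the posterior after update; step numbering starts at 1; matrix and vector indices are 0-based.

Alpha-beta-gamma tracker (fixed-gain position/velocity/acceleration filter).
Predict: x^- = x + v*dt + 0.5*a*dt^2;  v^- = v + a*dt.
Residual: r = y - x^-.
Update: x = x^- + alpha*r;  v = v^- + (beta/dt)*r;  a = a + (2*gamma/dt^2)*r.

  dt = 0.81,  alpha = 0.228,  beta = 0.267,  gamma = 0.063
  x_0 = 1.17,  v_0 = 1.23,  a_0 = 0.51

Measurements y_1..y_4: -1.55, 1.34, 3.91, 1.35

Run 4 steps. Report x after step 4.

x_post = 2.3335

step 1: x_pred=2.3336  r=-3.8836  x^+=1.4481  v^+=0.3629  a^+=-0.2358
step 2: x_pred=1.6648  r=-0.3248  x^+=1.5907  v^+=0.0649  a^+=-0.2982
step 3: x_pred=1.5455  r=2.3645  x^+=2.0846  v^+=0.6028  a^+=0.1559
step 4: x_pred=2.6240  r=-1.2740  x^+=2.3335  v^+=0.3091  a^+=-0.0888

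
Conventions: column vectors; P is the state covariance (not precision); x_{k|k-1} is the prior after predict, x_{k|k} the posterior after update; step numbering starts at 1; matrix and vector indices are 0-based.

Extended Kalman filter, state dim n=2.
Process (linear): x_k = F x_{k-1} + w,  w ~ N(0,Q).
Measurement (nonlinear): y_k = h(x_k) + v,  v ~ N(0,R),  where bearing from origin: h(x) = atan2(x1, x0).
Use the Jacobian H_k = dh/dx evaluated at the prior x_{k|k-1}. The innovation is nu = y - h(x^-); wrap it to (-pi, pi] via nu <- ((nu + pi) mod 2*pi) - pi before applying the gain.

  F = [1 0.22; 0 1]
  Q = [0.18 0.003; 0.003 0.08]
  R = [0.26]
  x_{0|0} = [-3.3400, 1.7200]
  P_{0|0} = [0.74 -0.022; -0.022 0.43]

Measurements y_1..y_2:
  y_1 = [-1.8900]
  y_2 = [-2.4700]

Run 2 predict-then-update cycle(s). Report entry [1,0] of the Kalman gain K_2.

K[1,0] = -0.4737

step 1: x^-=[-2.9616, 1.7200]  P^-=[0.9311 0.0756; 0.0756 0.5100]  H_jac=[-0.1466 -0.2525]  S=[0.3181]  K=[-0.4892; -0.4396]  nu=[1.7778]  x^+=[-3.8313, 0.9385]  P^+=[0.8550 0.0072; 0.0072 0.4485]
step 2: x^-=[-3.6248, 0.9385]  P^-=[1.0599 0.1089; 0.1089 0.5285]  H_jac=[-0.0669 -0.2585]  S=[0.3038]  K=[-0.3261; -0.4737]  nu=[0.9249]  x^+=[-3.9264, 0.5003]  P^+=[1.0276 0.0619; 0.0619 0.4603]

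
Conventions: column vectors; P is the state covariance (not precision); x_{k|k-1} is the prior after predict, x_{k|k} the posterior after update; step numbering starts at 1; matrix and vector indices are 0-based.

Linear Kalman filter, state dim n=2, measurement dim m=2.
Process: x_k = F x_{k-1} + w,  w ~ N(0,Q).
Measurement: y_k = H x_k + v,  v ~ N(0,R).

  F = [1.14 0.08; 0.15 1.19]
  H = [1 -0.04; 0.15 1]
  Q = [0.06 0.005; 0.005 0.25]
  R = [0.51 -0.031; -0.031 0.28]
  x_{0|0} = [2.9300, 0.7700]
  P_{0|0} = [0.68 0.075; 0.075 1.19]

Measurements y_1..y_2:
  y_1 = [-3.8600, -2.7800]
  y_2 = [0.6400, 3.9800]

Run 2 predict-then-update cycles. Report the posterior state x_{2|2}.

x_post = [-0.1787, 1.8183]

step 1: x^-=[3.4018, 1.3558]  P^-=[0.9650 0.3372; 0.3372 1.9772]  S=[1.4512 0.3699; 0.3699 2.3801]  K=[0.6290 0.1048; -0.0409 0.8583]  nu=[-7.2076, -4.6461]  x^+=[-1.6184, -2.3374]  P^+=[0.3160 -0.0376; -0.0376 0.2472]
step 2: x^-=[-2.0319, -3.0243]  P^-=[0.4654 0.0312; 0.0312 0.5938]  S=[0.9739 0.0460; 0.0460 0.8936]  K=[0.4724 0.0887; -0.0241 0.6710]  nu=[2.5510, 7.3090]  x^+=[-0.1787, 1.8183]  P^+=[0.2372 -0.0254; -0.0254 0.1924]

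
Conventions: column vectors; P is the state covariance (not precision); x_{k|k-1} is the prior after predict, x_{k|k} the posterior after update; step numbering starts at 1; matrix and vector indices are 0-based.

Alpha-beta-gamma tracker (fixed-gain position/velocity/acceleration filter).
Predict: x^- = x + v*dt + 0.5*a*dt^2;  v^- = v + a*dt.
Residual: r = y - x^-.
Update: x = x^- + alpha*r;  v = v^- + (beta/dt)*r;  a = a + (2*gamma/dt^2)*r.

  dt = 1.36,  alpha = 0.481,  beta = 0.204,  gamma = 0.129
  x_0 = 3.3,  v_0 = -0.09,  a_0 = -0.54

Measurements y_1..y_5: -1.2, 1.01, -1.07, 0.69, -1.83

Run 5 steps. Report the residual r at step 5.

resid = 3.1242

step 1: x_pred=2.6782  r=-3.8782  x^+=0.8128  v^+=-1.4061  a^+=-1.0810
step 2: x_pred=-2.0992  r=3.1092  x^+=-0.6037  v^+=-2.4099  a^+=-0.6473
step 3: x_pred=-4.4797  r=3.4097  x^+=-2.8396  v^+=-2.7787  a^+=-0.1716
step 4: x_pred=-6.7774  r=7.4674  x^+=-3.1856  v^+=-1.8920  a^+=0.8700
step 5: x_pred=-4.9542  r=3.1242  x^+=-3.4514  v^+=-0.2402  a^+=1.3058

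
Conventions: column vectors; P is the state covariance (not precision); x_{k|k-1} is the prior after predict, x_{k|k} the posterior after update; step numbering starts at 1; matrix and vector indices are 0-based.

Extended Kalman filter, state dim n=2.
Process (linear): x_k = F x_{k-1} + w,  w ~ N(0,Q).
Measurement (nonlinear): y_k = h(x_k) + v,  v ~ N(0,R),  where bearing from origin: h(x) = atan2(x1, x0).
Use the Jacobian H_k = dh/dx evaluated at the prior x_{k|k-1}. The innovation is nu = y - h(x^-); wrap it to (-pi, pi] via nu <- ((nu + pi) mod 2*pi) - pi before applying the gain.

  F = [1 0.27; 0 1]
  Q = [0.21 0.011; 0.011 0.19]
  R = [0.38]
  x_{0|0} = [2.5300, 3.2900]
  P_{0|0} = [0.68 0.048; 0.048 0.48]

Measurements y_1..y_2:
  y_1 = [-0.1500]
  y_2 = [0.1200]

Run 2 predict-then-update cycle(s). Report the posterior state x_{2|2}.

x_post = [4.6001, 3.0193]

step 1: x^-=[3.4183, 3.2900]  P^-=[0.9509 0.1886; 0.1886 0.6700]  H_jac=[-0.1462 0.1519]  S=[0.4074]  K=[-0.2709; 0.1821]  nu=[-0.9163]  x^+=[3.6665, 3.1232]  P^+=[0.9210 0.2087; 0.2087 0.6565]
step 2: x^-=[4.5097, 3.1232]  P^-=[1.2916 0.3969; 0.3969 0.8465]  H_jac=[-0.1038 0.1499]  S=[0.4006]  K=[-0.1861; 0.2138]  nu=[-0.4857]  x^+=[4.6001, 3.0193]  P^+=[1.2777 0.4129; 0.4129 0.8282]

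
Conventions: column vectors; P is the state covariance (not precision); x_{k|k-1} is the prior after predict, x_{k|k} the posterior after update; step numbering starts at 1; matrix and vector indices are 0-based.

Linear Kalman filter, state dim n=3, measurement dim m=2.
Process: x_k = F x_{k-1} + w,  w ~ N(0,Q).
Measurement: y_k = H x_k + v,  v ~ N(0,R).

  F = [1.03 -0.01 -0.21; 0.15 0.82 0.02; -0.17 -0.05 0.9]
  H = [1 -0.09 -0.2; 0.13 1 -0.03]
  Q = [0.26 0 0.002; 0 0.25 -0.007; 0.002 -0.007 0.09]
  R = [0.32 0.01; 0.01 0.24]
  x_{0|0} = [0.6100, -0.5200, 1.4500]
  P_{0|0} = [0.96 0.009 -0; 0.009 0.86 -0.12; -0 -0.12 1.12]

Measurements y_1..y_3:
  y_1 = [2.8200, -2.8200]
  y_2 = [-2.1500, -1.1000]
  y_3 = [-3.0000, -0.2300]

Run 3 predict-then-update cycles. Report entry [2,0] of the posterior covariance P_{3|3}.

P_post[2,0] = 0.0216

step 1: x^-=[0.3290, -0.3059, 1.2273]  P^-=[1.3273 0.1648 -0.3780; 0.1648 0.8486 -0.1363; -0.3780 -0.1363 1.0380]  S=[1.8123 0.3234; 0.3234 1.1659]  K=[0.7496 0.0912; -0.0736 0.7701; -0.2979 -0.1032]  nu=[2.7089, -2.5201]  x^+=[2.1299, -2.4458, 0.6801]  P^+=[0.2550 -0.0016 0.0716; -0.0016 0.1839 -0.0117; 0.0716 -0.0117 0.8449]
step 2: x^-=[2.0755, -1.6725, 0.3723]  P^-=[0.5368 0.0342 -0.1333; 0.0342 0.3794 -0.0048; -0.1333 -0.0048 0.7613]  S=[0.9373 0.0924; 0.0924 0.6394]  K=[0.5896 0.0837; -0.0590 0.6091; -0.3016 -0.0267]  nu=[-4.3015, 0.3139]  x^+=[-0.4345, -1.2277, 1.6611]  P^+=[0.1974 0.0015 0.0386; 0.0015 0.1456 0.0058; 0.0386 0.0058 0.6741]
step 3: x^-=[-0.7841, -1.0386, 1.6302]  P^-=[0.4824 0.0263 -0.1228; 0.0263 0.3534 0.0033; -0.1228 0.0033 0.6298]  S=[0.8750 0.0769; 0.0769 0.6097]  K=[0.5697 0.0802; -0.0591 0.5925; -0.2832 -0.0161]  nu=[-1.9834, 0.9595]  x^+=[-1.8370, -0.3529, 2.1765]  P^+=[0.1875 0.0012 0.0216; 0.0012 0.1417 0.0073; 0.0216 0.0073 0.5588]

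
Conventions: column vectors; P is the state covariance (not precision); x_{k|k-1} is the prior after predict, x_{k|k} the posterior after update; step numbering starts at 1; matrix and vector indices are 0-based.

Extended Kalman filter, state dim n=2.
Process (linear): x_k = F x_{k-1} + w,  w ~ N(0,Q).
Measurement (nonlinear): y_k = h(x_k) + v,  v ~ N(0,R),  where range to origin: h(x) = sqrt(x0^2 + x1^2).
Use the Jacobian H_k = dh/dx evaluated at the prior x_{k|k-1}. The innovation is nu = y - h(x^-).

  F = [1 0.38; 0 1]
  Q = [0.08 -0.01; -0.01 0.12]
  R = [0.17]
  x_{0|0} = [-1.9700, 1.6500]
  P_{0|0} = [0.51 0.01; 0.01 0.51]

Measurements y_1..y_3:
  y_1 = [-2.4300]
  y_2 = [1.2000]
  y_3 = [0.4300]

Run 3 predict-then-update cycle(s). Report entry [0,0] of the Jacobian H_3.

H_jac[0,0] = -0.2139

step 1: x^-=[-1.3430, 1.6500]  P^-=[0.6712 0.1938; 0.1938 0.6300]  H_jac=[-0.6313 0.7756]  S=[0.6267]  K=[-0.4363; 0.5845]  nu=[-4.5575]  x^+=[0.6455, -1.0137]  P^+=[0.5519 0.3536; 0.3536 0.4159]
step 2: x^-=[0.2603, -1.0137]  P^-=[0.9607 0.5017; 0.5017 0.5359]  H_jac=[0.2487 -0.9686]  S=[0.4905]  K=[-0.5034; -0.8039]  nu=[0.1534]  x^+=[0.1831, -1.1370]  P^+=[0.8364 0.3031; 0.3031 0.2189]
step 3: x^-=[-0.2490, -1.1370]  P^-=[1.1784 0.3763; 0.3763 0.3389]  H_jac=[-0.2139 -0.9768]  S=[0.7047]  K=[-0.8795; -0.5841]  nu=[-0.7340]  x^+=[0.3965, -0.7083]  P^+=[0.6334 0.0143; 0.0143 0.0985]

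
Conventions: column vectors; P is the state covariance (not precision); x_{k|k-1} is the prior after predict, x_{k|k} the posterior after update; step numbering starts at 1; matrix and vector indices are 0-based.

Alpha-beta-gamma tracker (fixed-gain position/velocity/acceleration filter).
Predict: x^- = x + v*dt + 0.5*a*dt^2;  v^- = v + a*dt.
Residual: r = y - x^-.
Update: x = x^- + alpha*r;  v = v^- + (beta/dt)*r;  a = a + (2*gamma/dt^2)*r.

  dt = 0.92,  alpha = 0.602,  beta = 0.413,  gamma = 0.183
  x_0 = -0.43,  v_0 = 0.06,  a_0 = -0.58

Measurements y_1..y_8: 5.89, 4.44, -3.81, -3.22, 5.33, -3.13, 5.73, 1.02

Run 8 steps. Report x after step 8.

step 1: x_pred=-0.6203  r=6.5103  x^+=3.2989  v^+=2.4489  a^+=2.2352
step 2: x_pred=6.4979  r=-2.0579  x^+=5.2590  v^+=3.5815  a^+=1.3453
step 3: x_pred=9.1233  r=-12.9333  x^+=1.3375  v^+=-0.9868  a^+=-4.2473
step 4: x_pred=-1.3678  r=-1.8522  x^+=-2.4828  v^+=-5.7258  a^+=-5.0482
step 5: x_pred=-9.8870  r=15.2170  x^+=-0.7264  v^+=-3.5391  a^+=1.5319
step 6: x_pred=-3.3340  r=0.2040  x^+=-3.2112  v^+=-2.0382  a^+=1.6201
step 7: x_pred=-4.4007  r=10.1307  x^+=1.6980  v^+=4.0001  a^+=6.0008
step 8: x_pred=7.9176  r=-6.8976  x^+=3.7653  v^+=6.4244  a^+=3.0181

x_post = 3.7653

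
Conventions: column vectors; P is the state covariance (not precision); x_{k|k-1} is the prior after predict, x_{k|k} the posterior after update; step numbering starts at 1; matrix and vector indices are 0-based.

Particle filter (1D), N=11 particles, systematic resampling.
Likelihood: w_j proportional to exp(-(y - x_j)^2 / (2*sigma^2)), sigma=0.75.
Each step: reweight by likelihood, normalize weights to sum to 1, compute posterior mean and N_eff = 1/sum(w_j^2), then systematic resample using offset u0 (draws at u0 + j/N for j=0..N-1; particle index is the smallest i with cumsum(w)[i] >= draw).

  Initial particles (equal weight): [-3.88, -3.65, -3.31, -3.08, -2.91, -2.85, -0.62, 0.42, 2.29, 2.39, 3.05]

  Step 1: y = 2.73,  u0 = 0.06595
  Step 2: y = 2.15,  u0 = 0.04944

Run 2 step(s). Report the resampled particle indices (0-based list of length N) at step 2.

resampled_idx = [0, 1, 2, 2, 3, 4, 5, 6, 7, 8, 10]

step 1: w=[0.0000, 0.0000, 0.0000, 0.0000, 0.0000, 0.0000, 0.0000, 0.0033, 0.3158, 0.3385, 0.3425]  mean=2.5780  Neff=3.0159  idx=[8, 8, 8, 9, 9, 9, 9, 10, 10, 10, 10]
step 2: w=[0.1130, 0.1130, 0.1130, 0.1093, 0.1093, 0.1093, 0.1093, 0.0560, 0.0560, 0.0560, 0.0560]  mean=2.5039  Neff=10.1416  idx=[0, 1, 2, 2, 3, 4, 5, 6, 7, 8, 10]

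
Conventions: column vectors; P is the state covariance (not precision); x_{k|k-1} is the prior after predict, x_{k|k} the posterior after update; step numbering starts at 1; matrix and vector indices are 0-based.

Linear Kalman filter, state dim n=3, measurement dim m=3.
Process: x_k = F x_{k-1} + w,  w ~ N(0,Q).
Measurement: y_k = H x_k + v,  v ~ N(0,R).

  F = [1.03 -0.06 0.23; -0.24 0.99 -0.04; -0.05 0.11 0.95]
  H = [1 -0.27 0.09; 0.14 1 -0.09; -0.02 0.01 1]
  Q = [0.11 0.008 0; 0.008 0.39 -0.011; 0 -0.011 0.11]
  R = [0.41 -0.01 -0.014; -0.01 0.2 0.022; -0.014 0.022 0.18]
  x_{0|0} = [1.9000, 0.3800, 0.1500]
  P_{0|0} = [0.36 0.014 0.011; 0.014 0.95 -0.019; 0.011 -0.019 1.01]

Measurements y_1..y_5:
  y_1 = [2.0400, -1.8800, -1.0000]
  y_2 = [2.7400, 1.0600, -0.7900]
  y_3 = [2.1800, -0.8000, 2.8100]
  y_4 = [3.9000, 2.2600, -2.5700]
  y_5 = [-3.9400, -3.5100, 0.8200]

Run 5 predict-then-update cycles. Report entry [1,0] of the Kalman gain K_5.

step 1: x^-=[1.9687, -0.0858, 0.0893]  P^-=[0.5528 -0.1377 0.2087; -0.1377 1.3385 0.0371; 0.2087 0.0371 1.0287]  S=[1.1788 -0.4467 0.2602; -0.4467 1.5072 0.0104; 0.2602 0.0104 1.2016]  K=[0.5484 0.1098 0.0437; -0.1167 0.8381 0.0623; 0.0596 -0.0056 0.8402]  nu=[0.0401, -2.0618, -1.0491]  x^+=[1.7185, -1.8837, -0.7781]  P^+=[0.2191 -0.0126 0.0071; -0.0126 0.1745 0.0293; 0.0071 0.0293 0.1501]
step 2: x^-=[1.7042, -2.2462, -1.0324]  P^-=[0.3551 -0.0649 0.0248; -0.0649 0.5777 0.0317; 0.0248 0.0317 0.2537]  S=[0.8472 -0.1791 0.0154; -0.1791 0.7623 0.0403; 0.0154 0.0403 0.4336]  K=[0.4600 0.0844 0.0152; -0.1065 0.7158 0.0266; 0.0341 -0.0067 0.5842]  nu=[0.5223, 2.9747, 0.2989]  x^+=[2.2001, -0.1645, -0.8599]  P^+=[0.1839 -0.0129 0.0020; -0.0129 0.1485 0.0203; 0.0020 0.0203 0.1044]
step 3: x^-=[2.0782, -0.6564, -0.9450]  P^-=[0.3131 -0.0561 0.0121; -0.0561 0.5508 0.0229; 0.0121 0.0229 0.2106]  S=[0.7963 -0.1689 0.0022; -0.1689 0.7385 0.0334; 0.0022 0.0334 0.3908]  K=[0.4306 0.0802 0.0042; -0.1046 0.7078 0.0159; 0.0275 -0.0104 0.5397]  nu=[0.0096, -0.5196, 3.8032]  x^+=[2.0566, -0.9649, 1.1131]  P^+=[0.1723 -0.0123 0.0001; -0.0123 0.1463 0.0182; 0.0001 0.0182 0.0963]
step 4: x^-=[2.4322, -1.4933, 0.8485]  P^-=[0.2995 -0.0527 0.0093; -0.0527 0.5479 0.0213; 0.0093 0.0213 0.2031]  S=[0.7802 -0.1667 -0.0005; -0.1667 0.7366 0.0319; -0.0005 0.0319 0.3833]  K=[0.4201 0.0792 0.0011; -0.1037 0.7072 0.0135; 0.0258 -0.0113 0.5308]  nu=[0.9883, 3.4892, -3.3549]  x^+=[3.1201, 0.8262, -0.9464]  P^+=[0.1683 -0.0119 -0.0005; -0.0119 0.1460 0.0177; -0.0005 0.0177 0.0948]
step 5: x^-=[2.9465, 0.1070, -0.9642]  P^-=[0.2948 -0.0514 0.0087; -0.0514 0.5472 0.0209; 0.0087 0.0209 0.2016]  S=[0.7746 -0.1658 -0.0010; -0.1658 0.7363 0.0316; -0.0010 0.0316 0.3818]  K=[0.4164 0.0790 0.0005; -0.1032 0.7071 0.0131; 0.0255 -0.0115 0.5290]  nu=[-6.7709, -4.1163, 1.8420]  x^+=[-0.1973, -2.0806, -0.1152]  P^+=[0.1668 -0.0118 -0.0006; -0.0118 0.1460 0.0177; -0.0006 0.0177 0.0944]

K[1,0] = -0.1032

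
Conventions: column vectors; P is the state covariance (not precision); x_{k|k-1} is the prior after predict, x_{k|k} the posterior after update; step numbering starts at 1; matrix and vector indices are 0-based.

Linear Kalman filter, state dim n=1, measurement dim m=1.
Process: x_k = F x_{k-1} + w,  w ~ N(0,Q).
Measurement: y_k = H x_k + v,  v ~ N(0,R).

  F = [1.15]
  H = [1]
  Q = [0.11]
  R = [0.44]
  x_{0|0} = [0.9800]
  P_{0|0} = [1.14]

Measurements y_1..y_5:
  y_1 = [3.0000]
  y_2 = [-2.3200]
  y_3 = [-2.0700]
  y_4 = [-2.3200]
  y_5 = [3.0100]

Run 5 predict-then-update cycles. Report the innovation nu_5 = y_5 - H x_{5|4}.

step 1: x^-=[1.1270]  P^-=[1.6176]  S=[2.0576]  K=[0.7862]  nu=[1.8730]  x^+=[2.5995]  P^+=[0.3459]
step 2: x^-=[2.9894]  P^-=[0.5675]  S=[1.0075]  K=[0.5633]  nu=[-5.3094]  x^+=[-0.0012]  P^+=[0.2478]
step 3: x^-=[-0.0014]  P^-=[0.4378]  S=[0.8778]  K=[0.4987]  nu=[-2.0686]  x^+=[-1.0330]  P^+=[0.2194]
step 4: x^-=[-1.1880]  P^-=[0.4002]  S=[0.8402]  K=[0.4763]  nu=[-1.1320]  x^+=[-1.7272]  P^+=[0.2096]
step 5: x^-=[-1.9863]  P^-=[0.3872]  S=[0.8272]  K=[0.4681]  nu=[4.9963]  x^+=[0.3523]  P^+=[0.2059]

innov = [4.9963]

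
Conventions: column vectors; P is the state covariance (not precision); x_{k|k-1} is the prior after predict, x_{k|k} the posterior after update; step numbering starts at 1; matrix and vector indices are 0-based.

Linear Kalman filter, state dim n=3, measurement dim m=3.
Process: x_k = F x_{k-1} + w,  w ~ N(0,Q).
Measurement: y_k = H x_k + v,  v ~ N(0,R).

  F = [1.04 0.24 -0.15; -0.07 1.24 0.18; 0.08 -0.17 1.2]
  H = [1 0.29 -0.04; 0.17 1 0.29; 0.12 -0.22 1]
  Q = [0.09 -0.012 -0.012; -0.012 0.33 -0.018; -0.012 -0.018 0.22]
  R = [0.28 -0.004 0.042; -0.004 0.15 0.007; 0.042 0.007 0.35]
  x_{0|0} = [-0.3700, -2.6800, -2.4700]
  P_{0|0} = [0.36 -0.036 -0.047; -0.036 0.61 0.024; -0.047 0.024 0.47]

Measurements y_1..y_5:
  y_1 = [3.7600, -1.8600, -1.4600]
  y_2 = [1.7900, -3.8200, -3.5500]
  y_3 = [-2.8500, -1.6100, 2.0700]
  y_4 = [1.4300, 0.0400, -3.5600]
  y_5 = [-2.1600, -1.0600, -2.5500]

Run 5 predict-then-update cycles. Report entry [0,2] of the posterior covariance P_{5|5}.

P_post[0,2] = -0.0051

step 1: x^-=[-0.6575, -3.7419, -2.5380]  P^-=[0.5201 0.0721 -0.1364; 0.0721 1.3031 -0.0128; -0.1364 -0.0128 0.8989]  S=[0.9641 0.4883 -0.1676; 0.4883 1.5473 -0.0424; -0.1676 -0.0424 1.2886]  K=[0.6290 -0.1201 0.0081; 0.0076 0.8399 -0.1971; -0.1771 0.2195 0.6713]  nu=[5.4011, 2.7297, 0.3337]  x^+=[2.4147, -1.4740, -2.6715]  P^+=[0.1916 -0.0514 -0.0059; -0.0514 0.1407 -0.0257; -0.0059 -0.0257 0.2241]
step 2: x^-=[2.5583, -2.4777, -2.7620]  P^-=[0.2884 -0.0530 -0.0493; -0.0530 0.5522 -0.0430; -0.0493 -0.0430 0.5587]  S=[0.5900 0.1272 -0.0331; 0.1272 0.7097 -0.0013; -0.0331 -0.0013 0.9495]  K=[0.4915 -0.1138 0.0137; 0.0139 0.7450 -0.1784; -0.1493 0.1837 0.5872]  nu=[-0.1602, -0.9763, -1.6401]  x^+=[2.5681, -2.9146, -3.8806]  P^+=[0.1512 -0.0437 -0.0031; -0.0437 0.1248 -0.0239; -0.0031 -0.0239 0.1957]
step 3: x^-=[2.5534, -4.4923, -3.9558]  P^-=[0.2460 -0.0440 -0.0442; -0.0440 0.5260 -0.0424; -0.0442 -0.0424 0.5167]  S=[0.5501 0.1238 -0.0312; 0.1238 0.6826 -0.0063; -0.0312 -0.0063 0.9061]  K=[0.4511 -0.1037 0.0093; 0.0250 0.7354 -0.1744; -0.1480 0.1784 0.5708]  nu=[-4.2588, 3.5954, 4.7310]  x^+=[0.3034, -2.7797, 0.0169]  P^+=[0.1385 -0.0397 -0.0039; -0.0397 0.1225 -0.0231; -0.0039 -0.0231 0.1902]
step 4: x^-=[-0.3541, -3.4650, 0.5171]  P^-=[0.2342 -0.0388 -0.0455; -0.0388 0.5218 -0.0414; -0.0455 -0.0414 0.5081]  S=[0.5410 0.1258 -0.0340; 0.1258 0.6796 -0.0069; -0.0340 -0.0069 0.8960]  K=[0.4389 -0.0991 0.0060; 0.0297 0.7332 -0.1727; -0.1497 0.1780 0.5668]  nu=[2.8097, 3.4153, -4.7969]  x^+=[0.5118, -0.0493, -2.0143]  P^+=[0.1344 -0.0381 -0.0047; -0.0381 0.1217 -0.0227; -0.0047 -0.0227 0.1889]
step 5: x^-=[0.8226, -0.4595, -2.3678]  P^-=[0.2307 -0.0368 -0.0467; -0.0368 0.5205 -0.0406; -0.0467 -0.0406 0.5058]  S=[0.5386 0.1267 -0.0355; 0.1267 0.6790 -0.0067; -0.0355 -0.0067 0.8929]  K=[0.4352 -0.0975 0.0044; 0.0314 0.7324 -0.1719; -0.1507 0.1782 0.5655]  nu=[-2.9440, -0.0537, -0.3820]  x^+=[-0.4551, -0.5254, -2.1497]  P^+=[0.1331 -0.0375 -0.0051; -0.0375 0.1214 -0.0225; -0.0051 -0.0225 0.1885]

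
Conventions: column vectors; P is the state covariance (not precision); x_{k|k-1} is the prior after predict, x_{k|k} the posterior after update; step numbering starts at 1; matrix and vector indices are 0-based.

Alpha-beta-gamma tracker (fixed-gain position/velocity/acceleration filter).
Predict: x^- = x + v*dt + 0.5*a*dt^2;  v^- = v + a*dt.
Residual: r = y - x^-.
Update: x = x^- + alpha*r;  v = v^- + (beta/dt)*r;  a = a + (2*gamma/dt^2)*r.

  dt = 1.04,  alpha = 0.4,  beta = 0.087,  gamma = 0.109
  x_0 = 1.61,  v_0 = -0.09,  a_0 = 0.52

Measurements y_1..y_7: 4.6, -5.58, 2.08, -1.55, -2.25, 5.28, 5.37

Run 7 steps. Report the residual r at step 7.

step 1: x_pred=1.7976  r=2.8024  x^+=2.9186  v^+=0.6852  a^+=1.0848
step 2: x_pred=4.2179  r=-9.7979  x^+=0.2987  v^+=0.9938  a^+=-0.8900
step 3: x_pred=0.8510  r=1.2290  x^+=1.3426  v^+=0.1711  a^+=-0.6423
step 4: x_pred=1.1732  r=-2.7232  x^+=0.0839  v^+=-0.7247  a^+=-1.1911
step 5: x_pred=-1.3139  r=-0.9361  x^+=-1.6884  v^+=-2.0418  a^+=-1.3798
step 6: x_pred=-4.5580  r=9.8380  x^+=-0.6228  v^+=-2.6538  a^+=0.6031
step 7: x_pred=-3.0566  r=8.4266  x^+=0.3141  v^+=-1.3216  a^+=2.3015

resid = 8.4266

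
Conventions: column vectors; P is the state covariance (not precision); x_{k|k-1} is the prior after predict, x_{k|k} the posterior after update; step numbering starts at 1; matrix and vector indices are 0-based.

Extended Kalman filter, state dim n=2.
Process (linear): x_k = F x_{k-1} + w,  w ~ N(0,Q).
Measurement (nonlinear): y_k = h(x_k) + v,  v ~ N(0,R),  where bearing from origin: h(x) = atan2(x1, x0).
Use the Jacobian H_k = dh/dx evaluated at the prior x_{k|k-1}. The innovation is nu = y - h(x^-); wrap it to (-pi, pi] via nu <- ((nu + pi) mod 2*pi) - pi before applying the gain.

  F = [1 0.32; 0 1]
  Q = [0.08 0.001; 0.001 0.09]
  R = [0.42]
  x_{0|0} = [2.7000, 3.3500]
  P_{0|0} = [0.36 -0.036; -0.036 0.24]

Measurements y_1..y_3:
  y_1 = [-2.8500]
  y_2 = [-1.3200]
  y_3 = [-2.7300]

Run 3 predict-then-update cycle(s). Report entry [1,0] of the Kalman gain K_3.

K[1,0] = 0.0989

step 1: x^-=[3.7720, 3.3500]  P^-=[0.4415 0.0418; 0.0418 0.3300]  H_jac=[-0.1316 0.1482]  S=[0.4333]  K=[-0.1198; 0.1002]  nu=[2.7070]  x^+=[3.4476, 3.6212]  P^+=[0.4353 0.0470; 0.0470 0.3257]
step 2: x^-=[4.6064, 3.6212]  P^-=[0.5787 0.1522; 0.1522 0.4157]  H_jac=[-0.1055 0.1342]  S=[0.4296]  K=[-0.0946; 0.0924]  nu=[-1.9862]  x^+=[4.7942, 3.4376]  P^+=[0.5749 0.1560; 0.1560 0.4120]
step 3: x^-=[5.8942, 3.4376]  P^-=[0.7969 0.2888; 0.2888 0.5020]  H_jac=[-0.0738 0.1266]  S=[0.4270]  K=[-0.0522; 0.0989]  nu=[3.0252]  x^+=[5.7364, 3.7368]  P^+=[0.7957 0.2910; 0.2910 0.4978]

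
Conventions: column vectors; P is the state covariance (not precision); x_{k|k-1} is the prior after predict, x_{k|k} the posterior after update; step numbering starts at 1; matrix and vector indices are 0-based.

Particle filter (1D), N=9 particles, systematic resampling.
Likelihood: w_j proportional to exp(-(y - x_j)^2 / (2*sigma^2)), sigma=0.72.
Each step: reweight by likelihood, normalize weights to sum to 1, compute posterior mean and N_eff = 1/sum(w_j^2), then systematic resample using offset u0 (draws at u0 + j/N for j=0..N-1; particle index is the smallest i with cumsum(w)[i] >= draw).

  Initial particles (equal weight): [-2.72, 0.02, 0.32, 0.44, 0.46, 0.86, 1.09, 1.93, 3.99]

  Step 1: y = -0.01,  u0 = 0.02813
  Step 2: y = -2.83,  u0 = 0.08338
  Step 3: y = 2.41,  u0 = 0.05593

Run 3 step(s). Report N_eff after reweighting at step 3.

step 1: w=[0.0002, 0.2297, 0.2069, 0.1891, 0.1857, 0.1108, 0.0715, 0.0061, 0.0000]  mean=0.4239  Neff=5.4575  idx=[1, 1, 2, 2, 3, 3, 4, 4, 5]
step 2: w=[0.3741, 0.3741, 0.0659, 0.0659, 0.0314, 0.0314, 0.0276, 0.0276, 0.0019]  mean=0.1118  Neff=3.4227  idx=[0, 0, 0, 1, 1, 1, 2, 3, 7]
step 3: w=[0.0510, 0.0510, 0.0510, 0.0510, 0.0510, 0.0510, 0.1863, 0.1863, 0.3215]  mean=0.2733  Neff=5.3078  idx=[1, 3, 5, 6, 7, 7, 8, 8, 8]

N_eff = 5.3078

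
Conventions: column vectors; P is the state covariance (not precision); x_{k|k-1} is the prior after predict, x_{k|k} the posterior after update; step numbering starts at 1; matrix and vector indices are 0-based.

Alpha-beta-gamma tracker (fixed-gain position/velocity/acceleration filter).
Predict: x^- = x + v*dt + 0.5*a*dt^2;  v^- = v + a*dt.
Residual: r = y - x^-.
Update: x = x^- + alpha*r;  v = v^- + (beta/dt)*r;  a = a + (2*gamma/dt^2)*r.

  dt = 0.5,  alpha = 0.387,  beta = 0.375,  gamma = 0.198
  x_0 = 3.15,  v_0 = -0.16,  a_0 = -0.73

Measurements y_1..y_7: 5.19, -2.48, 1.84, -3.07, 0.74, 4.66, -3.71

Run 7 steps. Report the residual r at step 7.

resid = -8.9472

step 1: x_pred=2.9787  r=2.2113  x^+=3.8345  v^+=1.1334  a^+=2.7726
step 2: x_pred=4.7478  r=-7.2278  x^+=1.9506  v^+=-2.9011  a^+=-8.6762
step 3: x_pred=-0.5844  r=2.4244  x^+=0.3538  v^+=-5.4209  a^+=-4.8359
step 4: x_pred=-2.9611  r=-0.1089  x^+=-3.0033  v^+=-7.9205  a^+=-5.0084
step 5: x_pred=-7.5896  r=8.3296  x^+=-4.3660  v^+=-4.1775  a^+=8.1856
step 6: x_pred=-5.4316  r=10.0916  x^+=-1.5261  v^+=7.4840  a^+=24.1707
step 7: x_pred=5.2372  r=-8.9472  x^+=1.7746  v^+=12.8589  a^+=9.9984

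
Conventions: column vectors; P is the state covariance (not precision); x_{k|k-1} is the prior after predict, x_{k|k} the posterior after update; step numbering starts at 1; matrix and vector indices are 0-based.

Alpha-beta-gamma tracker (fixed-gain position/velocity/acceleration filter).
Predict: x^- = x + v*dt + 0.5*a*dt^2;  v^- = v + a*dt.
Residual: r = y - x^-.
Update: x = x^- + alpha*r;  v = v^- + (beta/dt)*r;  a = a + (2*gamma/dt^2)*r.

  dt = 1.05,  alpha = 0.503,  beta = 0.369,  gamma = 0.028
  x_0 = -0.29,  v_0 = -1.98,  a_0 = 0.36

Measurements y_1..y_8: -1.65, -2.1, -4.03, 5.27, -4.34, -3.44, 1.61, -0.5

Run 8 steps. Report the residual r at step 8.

resid = -1.7906

step 1: x_pred=-2.1706  r=0.5206  x^+=-1.9087  v^+=-1.4191  a^+=0.3864
step 2: x_pred=-3.1857  r=1.0857  x^+=-2.6396  v^+=-0.6318  a^+=0.4416
step 3: x_pred=-3.0595  r=-0.9705  x^+=-3.5477  v^+=-0.5091  a^+=0.3923
step 4: x_pred=-3.8660  r=9.1360  x^+=0.7294  v^+=3.1134  a^+=0.8563
step 5: x_pred=4.4706  r=-8.8106  x^+=0.0388  v^+=0.9163  a^+=0.4088
step 6: x_pred=1.2263  r=-4.6663  x^+=-1.1208  v^+=-0.2943  a^+=0.1718
step 7: x_pred=-1.3352  r=2.9452  x^+=0.1463  v^+=0.9211  a^+=0.3214
step 8: x_pred=1.2906  r=-1.7906  x^+=0.3899  v^+=0.6293  a^+=0.2304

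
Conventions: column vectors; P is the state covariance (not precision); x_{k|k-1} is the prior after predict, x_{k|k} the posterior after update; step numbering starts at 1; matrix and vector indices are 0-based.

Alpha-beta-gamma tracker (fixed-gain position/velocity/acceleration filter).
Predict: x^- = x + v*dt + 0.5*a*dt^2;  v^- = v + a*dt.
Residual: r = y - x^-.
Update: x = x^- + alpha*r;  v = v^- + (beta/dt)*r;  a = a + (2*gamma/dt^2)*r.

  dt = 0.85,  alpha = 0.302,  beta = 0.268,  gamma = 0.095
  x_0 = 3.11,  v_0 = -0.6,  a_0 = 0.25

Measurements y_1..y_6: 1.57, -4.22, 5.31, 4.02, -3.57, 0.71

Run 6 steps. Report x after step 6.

step 1: x_pred=2.6903  r=-1.1203  x^+=2.3520  v^+=-0.7407  a^+=-0.0446
step 2: x_pred=1.7062  r=-5.9262  x^+=-0.0835  v^+=-2.6472  a^+=-1.6031
step 3: x_pred=-2.9127  r=8.2227  x^+=-0.4294  v^+=-1.4172  a^+=0.5593
step 4: x_pred=-1.4320  r=5.4520  x^+=0.2145  v^+=0.7772  a^+=1.9930
step 5: x_pred=1.5951  r=-5.1651  x^+=0.0352  v^+=0.8427  a^+=0.6347
step 6: x_pred=0.9809  r=-0.2709  x^+=0.8991  v^+=1.2969  a^+=0.5635

x_post = 0.8991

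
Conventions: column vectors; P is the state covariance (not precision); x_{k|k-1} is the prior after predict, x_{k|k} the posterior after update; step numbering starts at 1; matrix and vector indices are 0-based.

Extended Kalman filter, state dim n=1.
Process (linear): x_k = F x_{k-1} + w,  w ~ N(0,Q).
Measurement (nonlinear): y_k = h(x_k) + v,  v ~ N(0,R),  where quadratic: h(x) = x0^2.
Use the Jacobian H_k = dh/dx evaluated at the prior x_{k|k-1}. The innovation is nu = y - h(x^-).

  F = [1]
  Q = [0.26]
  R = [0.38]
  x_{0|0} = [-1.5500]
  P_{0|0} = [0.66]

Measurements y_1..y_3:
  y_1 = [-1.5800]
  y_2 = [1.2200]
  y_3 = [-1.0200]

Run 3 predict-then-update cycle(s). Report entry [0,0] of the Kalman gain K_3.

step 1: x^-=[-1.5500]  P^-=[0.9200]  H_jac=[-3.1000]  S=[9.2212]  K=[-0.3093]  nu=[-3.9825]  x^+=[-0.3183]  P^+=[0.0379]
step 2: x^-=[-0.3183]  P^-=[0.2979]  H_jac=[-0.6365]  S=[0.5007]  K=[-0.3787]  nu=[1.1187]  x^+=[-0.7419]  P^+=[0.2261]
step 3: x^-=[-0.7419]  P^-=[0.4861]  H_jac=[-1.4839]  S=[1.4504]  K=[-0.4973]  nu=[-1.5705]  x^+=[0.0391]  P^+=[0.1274]

K[0,0] = -0.4973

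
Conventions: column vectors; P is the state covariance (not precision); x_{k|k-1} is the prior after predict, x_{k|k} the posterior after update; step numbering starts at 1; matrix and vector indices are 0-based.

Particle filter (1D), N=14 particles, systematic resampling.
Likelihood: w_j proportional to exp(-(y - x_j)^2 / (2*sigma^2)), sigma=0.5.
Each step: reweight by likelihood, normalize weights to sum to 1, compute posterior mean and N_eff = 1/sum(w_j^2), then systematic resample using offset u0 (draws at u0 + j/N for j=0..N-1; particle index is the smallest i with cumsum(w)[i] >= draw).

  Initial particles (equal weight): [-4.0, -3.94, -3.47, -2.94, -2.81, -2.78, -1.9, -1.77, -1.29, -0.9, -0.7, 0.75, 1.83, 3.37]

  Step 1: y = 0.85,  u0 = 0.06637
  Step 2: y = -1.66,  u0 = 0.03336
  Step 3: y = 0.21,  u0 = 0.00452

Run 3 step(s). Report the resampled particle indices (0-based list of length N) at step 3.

resampled_idx = [0, 1, 2, 3, 4, 5, 6, 7, 8, 9, 10, 11, 12, 13]

step 1: w=[0.0000, 0.0000, 0.0000, 0.0000, 0.0000, 0.0000, 0.0000, 0.0000, 0.0001, 0.0019, 0.0072, 0.8620, 0.1288, 0.0000]  mean=0.8753  Neff=1.3164  idx=[11, 11, 11, 11, 11, 11, 11, 11, 11, 11, 11, 11, 12, 12]
step 2: w=[0.0833, 0.0833, 0.0833, 0.0833, 0.0833, 0.0833, 0.0833, 0.0833, 0.0833, 0.0833, 0.0833, 0.0833, 0.0000, 0.0000]  mean=0.7500  Neff=12.0000  idx=[0, 1, 2, 2, 3, 4, 5, 6, 7, 8, 8, 9, 10, 11]
step 3: w=[0.0714, 0.0714, 0.0714, 0.0714, 0.0714, 0.0714, 0.0714, 0.0714, 0.0714, 0.0714, 0.0714, 0.0714, 0.0714, 0.0714]  mean=0.7500  Neff=14.0000  idx=[0, 1, 2, 3, 4, 5, 6, 7, 8, 9, 10, 11, 12, 13]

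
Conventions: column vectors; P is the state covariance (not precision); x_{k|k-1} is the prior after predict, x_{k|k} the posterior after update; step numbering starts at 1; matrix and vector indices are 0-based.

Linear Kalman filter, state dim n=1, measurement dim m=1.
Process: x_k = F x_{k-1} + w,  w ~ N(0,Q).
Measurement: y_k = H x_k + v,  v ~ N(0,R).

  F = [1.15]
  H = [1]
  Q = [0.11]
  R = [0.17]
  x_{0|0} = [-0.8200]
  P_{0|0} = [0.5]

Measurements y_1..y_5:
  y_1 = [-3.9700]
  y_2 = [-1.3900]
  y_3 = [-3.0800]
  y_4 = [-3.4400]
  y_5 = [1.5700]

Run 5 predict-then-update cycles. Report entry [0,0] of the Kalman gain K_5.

step 1: x^-=[-0.9430]  P^-=[0.7712]  S=[0.9412]  K=[0.8194]  nu=[-3.0270]  x^+=[-3.4233]  P^+=[0.1393]
step 2: x^-=[-3.9368]  P^-=[0.2942]  S=[0.4642]  K=[0.6338]  nu=[2.5468]  x^+=[-2.3226]  P^+=[0.1077]
step 3: x^-=[-2.6710]  P^-=[0.2525]  S=[0.4225]  K=[0.5976]  nu=[-0.4090]  x^+=[-2.9154]  P^+=[0.1016]
step 4: x^-=[-3.3528]  P^-=[0.2444]  S=[0.4144]  K=[0.5897]  nu=[-0.0872]  x^+=[-3.4042]  P^+=[0.1003]
step 5: x^-=[-3.9148]  P^-=[0.2426]  S=[0.4126]  K=[0.5880]  nu=[5.4848]  x^+=[-0.6899]  P^+=[0.1000]

K[0,0] = 0.5880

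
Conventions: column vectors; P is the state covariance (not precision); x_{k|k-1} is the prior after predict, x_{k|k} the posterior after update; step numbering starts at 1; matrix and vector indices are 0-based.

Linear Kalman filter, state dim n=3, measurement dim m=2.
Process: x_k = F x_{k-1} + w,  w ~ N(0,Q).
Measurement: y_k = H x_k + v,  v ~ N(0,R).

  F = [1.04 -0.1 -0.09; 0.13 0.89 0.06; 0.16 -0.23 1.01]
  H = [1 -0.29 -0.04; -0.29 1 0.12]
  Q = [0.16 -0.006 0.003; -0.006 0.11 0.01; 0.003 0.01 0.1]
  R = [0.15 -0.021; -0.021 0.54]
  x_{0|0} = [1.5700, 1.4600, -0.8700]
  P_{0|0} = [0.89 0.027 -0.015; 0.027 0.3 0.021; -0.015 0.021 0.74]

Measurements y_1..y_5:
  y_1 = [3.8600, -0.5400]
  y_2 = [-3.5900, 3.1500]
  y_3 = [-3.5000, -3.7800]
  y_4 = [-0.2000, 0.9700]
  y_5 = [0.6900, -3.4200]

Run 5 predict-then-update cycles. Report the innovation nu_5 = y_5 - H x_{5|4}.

innov = [1.5595, -3.1294]

step 1: x^-=[1.5651, 1.4513, -0.9633]  P^-=[1.1292 0.1057 0.0666; 0.1057 0.3736 0.0315; 0.0666 0.0315 0.8769]  S=[1.2461 -0.3400; -0.3400 0.9628]  K=[0.9062 0.0980; 0.1053 0.3973; 0.0567 0.1419]  nu=[2.6772, -1.4218]  x^+=[3.8518, 1.1683, -1.0133]  P^+=[0.1571 0.0753 0.0348; 0.0753 0.2363 -0.0175; 0.0348 -0.0175 0.8590]
step 2: x^-=[3.9803, 1.4797, -0.6758]  P^-=[0.3167 0.0615 -0.0253; 0.0615 0.3190 0.0148; -0.0253 0.0148 1.0066]  S=[0.4619 -0.1479; -0.1479 0.8697]  K=[0.6738 0.0762; 0.0457 0.3560; -0.1042 0.1466]  nu=[-7.1682, 2.9057]  x^+=[-0.6279, 2.1868, 0.4972]  P^+=[0.1172 0.0597 0.0109; 0.0597 0.2126 -0.0329; 0.0109 -0.0329 0.9784]
step 3: x^-=[-0.9165, 1.8944, -0.1013]  P^-=[0.2818 0.0435 -0.0629; 0.0435 0.2943 0.0074; -0.0629 0.0074 1.1267]  S=[0.4383 -0.1551; -0.1551 0.8552]  K=[0.6421 0.0630; 0.0223 0.3345; -0.1972 0.1522]  nu=[-2.0382, -5.9281]  x^+=[-2.5987, -0.1339, -0.6018]  P^+=[0.1102 0.0528 -0.0023; 0.0528 0.2008 -0.0440; -0.0023 -0.0440 1.0805]
step 4: x^-=[-2.6351, -0.4931, -0.9928]  P^-=[0.2786 0.0370 -0.0846; 0.0370 0.2822 0.0034; -0.0846 0.0034 1.2315]  S=[0.4397 -0.1608; -0.1608 0.8486]  K=[0.6379 0.0573; 0.0160 0.3235; -0.2481 0.1600]  nu=[2.2524, 0.8181]  x^+=[-1.1514, -0.1924, -1.4208]  P^+=[0.1087 0.0501 -0.0087; 0.0501 0.1950 -0.0513; -0.0087 -0.0513 1.1699]
step 5: x^-=[-1.0503, -0.4062, -1.5750]  P^-=[0.2792 0.0347 -0.0984; 0.0347 0.2765 0.0023; -0.0984 0.0023 1.3239]  S=[0.4424 -0.1640; -0.1640 0.8463]  K=[0.6377 0.0550; 0.0149 0.3180; -0.2807 0.1697]  nu=[1.5595, -3.1294]  x^+=[-0.2278, -1.3781, -2.5439]  P^+=[0.1083 0.0491 -0.0119; 0.0491 0.1924 -0.0558; -0.0119 -0.0558 1.2490]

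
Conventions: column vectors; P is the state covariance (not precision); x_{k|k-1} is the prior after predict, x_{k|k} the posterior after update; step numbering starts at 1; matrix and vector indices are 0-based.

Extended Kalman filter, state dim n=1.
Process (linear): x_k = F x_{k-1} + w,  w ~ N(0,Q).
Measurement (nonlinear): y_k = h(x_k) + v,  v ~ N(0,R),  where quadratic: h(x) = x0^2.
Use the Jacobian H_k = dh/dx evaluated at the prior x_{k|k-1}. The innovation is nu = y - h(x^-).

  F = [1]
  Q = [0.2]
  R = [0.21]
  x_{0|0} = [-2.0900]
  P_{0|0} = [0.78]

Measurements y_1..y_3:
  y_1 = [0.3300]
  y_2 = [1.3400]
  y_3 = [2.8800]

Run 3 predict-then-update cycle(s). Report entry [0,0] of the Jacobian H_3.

H_jac[0,0] = -2.3085

step 1: x^-=[-2.0900]  P^-=[0.9800]  H_jac=[-4.1800]  S=[17.3330]  K=[-0.2363]  nu=[-4.0381]  x^+=[-1.1357]  P^+=[0.0119]
step 2: x^-=[-1.1357]  P^-=[0.2119]  H_jac=[-2.2713]  S=[1.3030]  K=[-0.3693]  nu=[0.0503]  x^+=[-1.1542]  P^+=[0.0341]
step 3: x^-=[-1.1542]  P^-=[0.2341]  H_jac=[-2.3085]  S=[1.4578]  K=[-0.3708]  nu=[1.5478]  x^+=[-1.7281]  P^+=[0.0337]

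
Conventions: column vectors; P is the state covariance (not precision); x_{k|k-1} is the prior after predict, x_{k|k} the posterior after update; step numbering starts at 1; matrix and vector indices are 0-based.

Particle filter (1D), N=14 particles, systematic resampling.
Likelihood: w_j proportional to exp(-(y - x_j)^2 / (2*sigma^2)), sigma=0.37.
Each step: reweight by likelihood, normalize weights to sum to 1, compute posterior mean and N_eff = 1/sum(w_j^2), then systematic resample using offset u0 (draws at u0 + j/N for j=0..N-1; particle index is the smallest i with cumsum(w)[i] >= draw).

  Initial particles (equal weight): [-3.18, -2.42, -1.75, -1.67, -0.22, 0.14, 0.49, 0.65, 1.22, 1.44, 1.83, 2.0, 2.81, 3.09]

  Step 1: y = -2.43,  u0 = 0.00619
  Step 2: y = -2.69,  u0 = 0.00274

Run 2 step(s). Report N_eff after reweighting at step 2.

step 1: w=[0.0894, 0.6972, 0.1288, 0.0846, 0.0000, 0.0000, 0.0000, 0.0000, 0.0000, 0.0000, 0.0000, 0.0000, 0.0000, 0.0000]  mean=-2.3382  Neff=1.9312  idx=[0, 0, 1, 1, 1, 1, 1, 1, 1, 1, 1, 2, 2, 3]
step 2: w=[0.0531, 0.0531, 0.0979, 0.0979, 0.0979, 0.0979, 0.0979, 0.0979, 0.0979, 0.0979, 0.0979, 0.0051, 0.0051, 0.0029]  mean=-2.4918  Neff=10.8820  idx=[0, 1, 2, 3, 3, 4, 5, 6, 6, 7, 8, 8, 9, 10]

N_eff = 10.8820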